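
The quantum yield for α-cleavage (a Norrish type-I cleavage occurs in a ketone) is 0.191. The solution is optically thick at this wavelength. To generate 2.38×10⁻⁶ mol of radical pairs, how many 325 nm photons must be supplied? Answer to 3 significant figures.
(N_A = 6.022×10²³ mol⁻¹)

Photons that must be absorbed: 2.38×10⁻⁶ / 0.191 = 1.246×10⁻⁵ mol.
Photon count: 1.246×10⁻⁵ × 6.022×10²³ = 7.50×10¹⁸.

7.50×10¹⁸ photons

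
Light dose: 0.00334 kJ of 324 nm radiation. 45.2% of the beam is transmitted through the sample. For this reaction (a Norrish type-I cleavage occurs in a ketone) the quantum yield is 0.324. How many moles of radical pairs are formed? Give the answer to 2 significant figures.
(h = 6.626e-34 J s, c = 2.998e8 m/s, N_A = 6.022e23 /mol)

1.6e-6 mol

Photon energy at 324 nm: hc/λ = (6.626e-34)(2.998e8)/(324e-9) = 6.131e-19 J.
Incident energy: 0.00334 kJ = 3.34 J.
Photons incident: 3.34 / 6.131e-19 = 5.448e18, i.e. 5.448e18/6.022e23 = 9.047e-6 mol.
Fraction absorbed: 1 − 45.2/100 = 0.5480.
Photons absorbed: 0.5480 × 9.047e-6 = 4.958e-6 mol.
Product: Φ × n_abs = 0.324 × 4.958e-6 = 1.606e-6 mol.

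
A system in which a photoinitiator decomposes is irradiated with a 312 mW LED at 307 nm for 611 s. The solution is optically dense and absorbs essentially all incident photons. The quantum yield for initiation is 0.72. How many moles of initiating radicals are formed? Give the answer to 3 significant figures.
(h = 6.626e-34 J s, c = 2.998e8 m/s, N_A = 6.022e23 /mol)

3.52e-4 mol

Photon energy at 307 nm: hc/λ = (6.626e-34)(2.998e8)/(307e-9) = 6.471e-19 J.
Energy delivered: (312 mW)(611 s) = 190.6 J.
Photons incident: 190.6 / 6.471e-19 = 2.945e20, i.e. 2.945e20/6.022e23 = 4.890e-4 mol.
Product: Φ × n_abs = 0.72 × 4.890e-4 = 3.521e-4 mol.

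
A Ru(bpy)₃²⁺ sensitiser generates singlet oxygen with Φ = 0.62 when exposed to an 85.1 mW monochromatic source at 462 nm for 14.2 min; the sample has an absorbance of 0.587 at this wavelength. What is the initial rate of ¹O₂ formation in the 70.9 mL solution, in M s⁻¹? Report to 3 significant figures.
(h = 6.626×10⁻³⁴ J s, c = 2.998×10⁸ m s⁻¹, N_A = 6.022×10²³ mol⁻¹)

2.13×10⁻⁶ M s⁻¹

Photon energy at 462 nm: hc/λ = (6.626×10⁻³⁴)(2.998×10⁸)/(462×10⁻⁹) = 4.300×10⁻¹⁹ J.
Energy delivered: (85.1 mW)(852 s) = 72.51 J.
Photons incident: 72.51 / 4.300×10⁻¹⁹ = 1.686×10²⁰, i.e. 1.686×10²⁰/6.022×10²³ = 2.800×10⁻⁴ mol.
Fraction absorbed: 1 − 10^(−0.587) = 0.7412.
Photons absorbed: 0.7412 × 2.800×10⁻⁴ = 2.075×10⁻⁴ mol.
Product formed: 0.62 × 2.075×10⁻⁴ = 1.287×10⁻⁴ mol.
Rate: 1.287×10⁻⁴ mol / (852 s × 0.0709 L) = 2.13×10⁻⁶ M s⁻¹.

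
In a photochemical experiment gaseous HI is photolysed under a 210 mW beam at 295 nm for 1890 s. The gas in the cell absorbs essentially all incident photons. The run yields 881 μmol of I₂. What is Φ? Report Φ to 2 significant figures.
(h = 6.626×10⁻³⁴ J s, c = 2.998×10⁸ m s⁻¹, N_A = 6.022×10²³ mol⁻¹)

Φ = 0.90

Product: 881 μmol = 8.81×10⁻⁴ mol.
Photon energy at 295 nm: hc/λ = (6.626×10⁻³⁴)(2.998×10⁸)/(295×10⁻⁹) = 6.734×10⁻¹⁹ J.
Energy delivered: (210 mW)(1890 s) = 396.9 J.
Photons incident: 396.9 / 6.734×10⁻¹⁹ = 5.894×10²⁰, i.e. 5.894×10²⁰/6.022×10²³ = 9.787×10⁻⁴ mol.
Φ = 8.81×10⁻⁴ mol / 9.787×10⁻⁴ mol photons = 0.90.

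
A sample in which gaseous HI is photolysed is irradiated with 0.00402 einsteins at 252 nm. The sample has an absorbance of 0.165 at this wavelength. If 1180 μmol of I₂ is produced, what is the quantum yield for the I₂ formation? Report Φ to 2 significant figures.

Product: 1180 μmol = 0.00118 mol.
Fraction absorbed: 1 − 10^(−0.165) = 0.3161.
Photons absorbed: 0.3161 × 0.00402 = 0.001271 mol.
Φ = 0.00118 mol / 0.001271 mol photons = 0.93.

Φ = 0.93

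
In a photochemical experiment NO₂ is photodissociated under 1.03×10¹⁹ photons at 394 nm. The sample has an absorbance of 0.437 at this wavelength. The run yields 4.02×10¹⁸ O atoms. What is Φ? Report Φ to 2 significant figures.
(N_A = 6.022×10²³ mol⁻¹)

Product: 4.02×10¹⁸ / 6.022×10²³ = 6.676×10⁻⁶ mol.
Moles of photons: 1.03×10¹⁹ / 6.022×10²³ = 1.710×10⁻⁵ mol.
Fraction absorbed: 1 − 10^(−0.437) = 0.6344.
Photons absorbed: 0.6344 × 1.710×10⁻⁵ = 1.085×10⁻⁵ mol.
Φ = 6.676×10⁻⁶ mol / 1.085×10⁻⁵ mol photons = 0.62.

Φ = 0.62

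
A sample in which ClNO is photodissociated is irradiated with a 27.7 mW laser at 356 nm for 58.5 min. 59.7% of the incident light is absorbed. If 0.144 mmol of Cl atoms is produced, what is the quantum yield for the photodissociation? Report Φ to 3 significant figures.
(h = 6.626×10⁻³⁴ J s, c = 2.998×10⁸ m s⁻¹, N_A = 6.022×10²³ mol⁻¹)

Φ = 0.834

Product: 0.144 mmol = 1.44×10⁻⁴ mol.
Photon energy at 356 nm: hc/λ = (6.626×10⁻³⁴)(2.998×10⁸)/(356×10⁻⁹) = 5.580×10⁻¹⁹ J.
Energy delivered: (27.7 mW)(3510 s) = 97.23 J.
Photons incident: 97.23 / 5.580×10⁻¹⁹ = 1.742×10²⁰, i.e. 1.742×10²⁰/6.022×10²³ = 2.893×10⁻⁴ mol.
Photons absorbed: 0.597 × 2.893×10⁻⁴ = 1.727×10⁻⁴ mol.
Φ = 1.44×10⁻⁴ mol / 1.727×10⁻⁴ mol photons = 0.834.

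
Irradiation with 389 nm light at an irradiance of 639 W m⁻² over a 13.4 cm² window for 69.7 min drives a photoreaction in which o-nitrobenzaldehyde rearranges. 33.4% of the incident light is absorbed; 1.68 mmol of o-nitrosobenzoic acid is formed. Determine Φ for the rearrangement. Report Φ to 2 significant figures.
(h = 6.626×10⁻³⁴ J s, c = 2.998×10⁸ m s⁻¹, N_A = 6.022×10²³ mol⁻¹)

Φ = 0.43

Product: 1.68 mmol = 0.00168 mol.
Photon energy at 389 nm: hc/λ = (6.626×10⁻³⁴)(2.998×10⁸)/(389×10⁻⁹) = 5.107×10⁻¹⁹ J.
Energy delivered: (639 W m⁻²)(13.4×10⁻⁴ m²)(4182 s) = 3581 J.
Photons incident: 3581 / 5.107×10⁻¹⁹ = 7.012×10²¹, i.e. 7.012×10²¹/6.022×10²³ = 0.01164 mol.
Photons absorbed: 0.334 × 0.01164 = 0.003888 mol.
Φ = 0.00168 mol / 0.003888 mol photons = 0.43.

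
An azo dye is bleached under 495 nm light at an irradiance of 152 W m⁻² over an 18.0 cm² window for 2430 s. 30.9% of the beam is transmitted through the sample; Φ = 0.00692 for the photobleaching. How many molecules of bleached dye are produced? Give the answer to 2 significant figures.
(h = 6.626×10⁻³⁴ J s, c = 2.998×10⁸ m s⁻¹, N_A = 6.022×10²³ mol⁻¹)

7.9×10¹⁸ molecules

Photon energy at 495 nm: hc/λ = (6.626×10⁻³⁴)(2.998×10⁸)/(495×10⁻⁹) = 4.013×10⁻¹⁹ J.
Energy delivered: (152 W m⁻²)(18.0×10⁻⁴ m²)(2430 s) = 664.8 J.
Photons incident: 664.8 / 4.013×10⁻¹⁹ = 1.657×10²¹, i.e. 1.657×10²¹/6.022×10²³ = 0.002752 mol.
Fraction absorbed: 1 − 30.9/100 = 0.6910.
Photons absorbed: 0.6910 × 0.002752 = 0.001902 mol.
Product: Φ × n_abs = 0.00692 × 0.001902 = 1.316×10⁻⁵ mol.
As a count: 1.316×10⁻⁵ × 6.022×10²³ = 7.9×10¹⁸.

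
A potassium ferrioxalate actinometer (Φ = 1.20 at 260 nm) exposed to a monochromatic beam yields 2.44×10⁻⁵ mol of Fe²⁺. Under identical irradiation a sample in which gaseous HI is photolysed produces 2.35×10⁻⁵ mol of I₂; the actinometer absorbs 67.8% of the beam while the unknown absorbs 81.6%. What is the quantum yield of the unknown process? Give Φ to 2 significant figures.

Φ = 0.96

Photons absorbed by the actinometer: 2.44×10⁻⁵ / 1.20 = 2.033×10⁻⁵ mol.
Incident flux: 2.033×10⁻⁵ / 0.678 = 2.999×10⁻⁵ einstein.
Absorbed by unknown: 0.816 × 2.999×10⁻⁵ = 2.447×10⁻⁵ mol.
Φ(unknown) = 2.35×10⁻⁵ / 2.447×10⁻⁵ = 0.96.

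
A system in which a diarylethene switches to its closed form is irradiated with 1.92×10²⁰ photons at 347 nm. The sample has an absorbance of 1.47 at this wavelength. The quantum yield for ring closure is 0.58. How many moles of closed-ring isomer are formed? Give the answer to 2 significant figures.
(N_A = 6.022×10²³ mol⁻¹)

1.8×10⁻⁴ mol

Moles of photons: 1.92×10²⁰ / 6.022×10²³ = 3.188×10⁻⁴ mol.
Fraction absorbed: 1 − 10^(−1.47) = 0.9661.
Photons absorbed: 0.9661 × 3.188×10⁻⁴ = 3.080×10⁻⁴ mol.
Product: Φ × n_abs = 0.58 × 3.080×10⁻⁴ = 1.786×10⁻⁴ mol.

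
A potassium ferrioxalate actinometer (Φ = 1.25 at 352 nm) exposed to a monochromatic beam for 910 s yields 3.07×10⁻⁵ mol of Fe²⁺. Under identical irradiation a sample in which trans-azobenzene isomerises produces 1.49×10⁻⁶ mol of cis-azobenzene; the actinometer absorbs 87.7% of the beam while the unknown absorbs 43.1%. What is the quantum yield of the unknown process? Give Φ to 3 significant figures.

Photons absorbed by the actinometer: 3.07×10⁻⁵ / 1.25 = 2.456×10⁻⁵ mol.
Incident flux: 2.456×10⁻⁵ / 0.877 = 2.800×10⁻⁵ einstein.
Absorbed by unknown: 0.431 × 2.800×10⁻⁵ = 1.207×10⁻⁵ mol.
Φ(unknown) = 1.49×10⁻⁶ / 1.207×10⁻⁵ = 0.123.

Φ = 0.123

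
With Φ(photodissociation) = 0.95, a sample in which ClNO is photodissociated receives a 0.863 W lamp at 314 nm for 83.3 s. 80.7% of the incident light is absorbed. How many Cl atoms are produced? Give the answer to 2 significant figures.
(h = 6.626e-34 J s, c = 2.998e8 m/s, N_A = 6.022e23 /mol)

8.7e19 atoms

Photon energy at 314 nm: hc/λ = (6.626e-34)(2.998e8)/(314e-9) = 6.326e-19 J.
Energy delivered: (0.863 W)(83.3 s) = 71.89 J.
Photons incident: 71.89 / 6.326e-19 = 1.136e20, i.e. 1.136e20/6.022e23 = 1.886e-4 mol.
Photons absorbed: 0.807 × 1.886e-4 = 1.522e-4 mol.
Product: Φ × n_abs = 0.95 × 1.522e-4 = 1.446e-4 mol.
As a count: 1.446e-4 × 6.022e23 = 8.7e19.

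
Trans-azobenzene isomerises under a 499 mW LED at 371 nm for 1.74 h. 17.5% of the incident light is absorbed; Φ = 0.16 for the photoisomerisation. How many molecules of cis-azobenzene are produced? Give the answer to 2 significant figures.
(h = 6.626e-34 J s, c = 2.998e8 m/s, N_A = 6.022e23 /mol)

Photon energy at 371 nm: hc/λ = (6.626e-34)(2.998e8)/(371e-9) = 5.354e-19 J.
Energy delivered: (499 mW)(6264 s) = 3126 J.
Photons incident: 3126 / 5.354e-19 = 5.839e21, i.e. 5.839e21/6.022e23 = 0.009696 mol.
Photons absorbed: 0.175 × 0.009696 = 0.001697 mol.
Product: Φ × n_abs = 0.16 × 0.001697 = 2.715e-4 mol.
As a count: 2.715e-4 × 6.022e23 = 1.6e20.

1.6e20 molecules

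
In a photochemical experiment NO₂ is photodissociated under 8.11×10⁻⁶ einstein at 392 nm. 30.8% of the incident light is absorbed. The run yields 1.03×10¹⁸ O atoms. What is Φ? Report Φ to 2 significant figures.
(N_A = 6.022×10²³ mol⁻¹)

Φ = 0.68

Product: 1.03×10¹⁸ / 6.022×10²³ = 1.710×10⁻⁶ mol.
Photons absorbed: 0.308 × 8.11×10⁻⁶ = 2.498×10⁻⁶ mol.
Φ = 1.710×10⁻⁶ mol / 2.498×10⁻⁶ mol photons = 0.68.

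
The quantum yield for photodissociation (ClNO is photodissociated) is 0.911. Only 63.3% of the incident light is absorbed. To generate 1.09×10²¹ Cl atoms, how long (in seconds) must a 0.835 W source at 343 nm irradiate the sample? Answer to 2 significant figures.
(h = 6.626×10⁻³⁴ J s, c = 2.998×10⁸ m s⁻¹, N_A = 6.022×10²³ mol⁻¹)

Product: 1.09×10²¹ / 6.022×10²³ = 0.001810 mol.
Photons that must be absorbed: 0.001810 / 0.911 = 0.001987 mol.
Incident photons needed: 0.001987 / 0.633 = 0.003139 mol.
Photon energy: hc/λ = 5.791×10⁻¹⁹ J; per mole, 3.487×10⁵ J mol⁻¹.
Energy required: 0.003139 × 3.487×10⁵ = 1095 J.
Time: 1095 J / 0.835 W = 1300 s.

t ≈ 1300 s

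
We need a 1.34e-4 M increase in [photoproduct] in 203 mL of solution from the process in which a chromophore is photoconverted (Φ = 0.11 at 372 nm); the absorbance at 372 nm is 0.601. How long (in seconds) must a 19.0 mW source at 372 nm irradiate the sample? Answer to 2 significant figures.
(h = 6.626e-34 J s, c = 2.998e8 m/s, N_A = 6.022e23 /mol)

Product: (1.34e-4 M)(0.203 L) = 2.720e-5 mol.
Photons that must be absorbed: 2.720e-5 / 0.11 = 2.473e-4 mol.
Fraction absorbed: 1 − 10^(−0.601) = 0.7494.
Incident photons needed: 2.473e-4 / 0.7494 = 3.300e-4 mol.
Photon energy: hc/λ = 5.340e-19 J; per mole, 3.216e5 J mol⁻¹.
Energy required: 3.300e-4 × 3.216e5 = 106.1 J.
Time: 106.1 J / 0.019 W = 5600 s.

t ≈ 5600 s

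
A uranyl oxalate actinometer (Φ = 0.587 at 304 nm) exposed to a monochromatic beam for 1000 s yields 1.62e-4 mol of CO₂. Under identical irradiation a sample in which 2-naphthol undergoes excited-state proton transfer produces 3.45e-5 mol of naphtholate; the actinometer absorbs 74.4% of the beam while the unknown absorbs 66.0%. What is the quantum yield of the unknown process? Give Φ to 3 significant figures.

Photons absorbed by the actinometer: 1.62e-4 / 0.587 = 2.760e-4 mol.
Incident flux: 2.760e-4 / 0.744 = 3.710e-4 einstein.
Absorbed by unknown: 0.660 × 3.710e-4 = 2.449e-4 mol.
Φ(unknown) = 3.45e-5 / 2.449e-4 = 0.141.

Φ = 0.141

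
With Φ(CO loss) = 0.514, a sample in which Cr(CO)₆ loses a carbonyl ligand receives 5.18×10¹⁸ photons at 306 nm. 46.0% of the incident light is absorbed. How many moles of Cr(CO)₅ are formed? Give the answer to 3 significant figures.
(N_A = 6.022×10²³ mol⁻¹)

2.03×10⁻⁶ mol

Moles of photons: 5.18×10¹⁸ / 6.022×10²³ = 8.602×10⁻⁶ mol.
Photons absorbed: 0.460 × 8.602×10⁻⁶ = 3.957×10⁻⁶ mol.
Product: Φ × n_abs = 0.514 × 3.957×10⁻⁶ = 2.034×10⁻⁶ mol.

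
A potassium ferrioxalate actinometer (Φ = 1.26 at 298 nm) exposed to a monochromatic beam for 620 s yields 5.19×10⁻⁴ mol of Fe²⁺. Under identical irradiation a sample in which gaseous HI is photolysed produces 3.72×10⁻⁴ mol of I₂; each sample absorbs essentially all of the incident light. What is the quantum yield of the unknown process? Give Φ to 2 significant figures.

Photons absorbed by the actinometer: 5.19×10⁻⁴ / 1.26 = 4.119×10⁻⁴ mol.
Φ(unknown) = 3.72×10⁻⁴ / 4.119×10⁻⁴ = 0.90.

Φ = 0.90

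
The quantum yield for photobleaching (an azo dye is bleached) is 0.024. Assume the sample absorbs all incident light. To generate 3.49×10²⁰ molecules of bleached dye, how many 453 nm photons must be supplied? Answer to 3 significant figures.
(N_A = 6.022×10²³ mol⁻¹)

1.45×10²² photons

Product: 3.49×10²⁰ / 6.022×10²³ = 5.795×10⁻⁴ mol.
Photons that must be absorbed: 5.795×10⁻⁴ / 0.024 = 0.02415 mol.
Photon count: 0.02415 × 6.022×10²³ = 1.45×10²².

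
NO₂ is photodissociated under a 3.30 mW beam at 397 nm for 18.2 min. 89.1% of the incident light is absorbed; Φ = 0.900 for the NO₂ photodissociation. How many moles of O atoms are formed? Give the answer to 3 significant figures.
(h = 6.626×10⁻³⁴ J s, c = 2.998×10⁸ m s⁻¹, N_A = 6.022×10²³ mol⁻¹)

9.59×10⁻⁶ mol

Photon energy at 397 nm: hc/λ = (6.626×10⁻³⁴)(2.998×10⁸)/(397×10⁻⁹) = 5.004×10⁻¹⁹ J.
Energy delivered: (3.30 mW)(1092 s) = 3.604 J.
Photons incident: 3.604 / 5.004×10⁻¹⁹ = 7.202×10¹⁸, i.e. 7.202×10¹⁸/6.022×10²³ = 1.196×10⁻⁵ mol.
Photons absorbed: 0.891 × 1.196×10⁻⁵ = 1.066×10⁻⁵ mol.
Product: Φ × n_abs = 0.900 × 1.066×10⁻⁵ = 9.594×10⁻⁶ mol.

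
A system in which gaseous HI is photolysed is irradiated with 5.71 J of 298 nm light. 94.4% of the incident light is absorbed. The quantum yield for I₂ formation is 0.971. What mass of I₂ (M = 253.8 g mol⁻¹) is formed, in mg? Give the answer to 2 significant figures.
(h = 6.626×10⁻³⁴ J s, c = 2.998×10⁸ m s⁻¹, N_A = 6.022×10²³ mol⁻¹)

Photon energy at 298 nm: hc/λ = (6.626×10⁻³⁴)(2.998×10⁸)/(298×10⁻⁹) = 6.666×10⁻¹⁹ J.
Photons incident: 5.71 / 6.666×10⁻¹⁹ = 8.566×10¹⁸, i.e. 8.566×10¹⁸/6.022×10²³ = 1.422×10⁻⁵ mol.
Photons absorbed: 0.944 × 1.422×10⁻⁵ = 1.342×10⁻⁵ mol.
Product: Φ × n_abs = 0.971 × 1.342×10⁻⁵ = 1.303×10⁻⁵ mol.
Mass: 1.303×10⁻⁵ × 253.8 = 0.003307 g = 3.3 mg.

3.3 mg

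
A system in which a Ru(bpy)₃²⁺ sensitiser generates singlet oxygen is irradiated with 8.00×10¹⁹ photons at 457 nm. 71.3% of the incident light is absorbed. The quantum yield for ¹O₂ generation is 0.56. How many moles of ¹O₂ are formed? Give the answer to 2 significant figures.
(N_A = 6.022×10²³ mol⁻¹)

5.3×10⁻⁵ mol

Moles of photons: 8.00×10¹⁹ / 6.022×10²³ = 1.328×10⁻⁴ mol.
Photons absorbed: 0.713 × 1.328×10⁻⁴ = 9.469×10⁻⁵ mol.
Product: Φ × n_abs = 0.56 × 9.469×10⁻⁵ = 5.303×10⁻⁵ mol.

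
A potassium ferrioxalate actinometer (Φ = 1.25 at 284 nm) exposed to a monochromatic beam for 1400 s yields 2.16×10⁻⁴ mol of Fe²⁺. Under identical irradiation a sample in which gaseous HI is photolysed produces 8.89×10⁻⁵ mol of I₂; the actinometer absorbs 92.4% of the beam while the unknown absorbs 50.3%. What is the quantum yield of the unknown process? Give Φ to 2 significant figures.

Photons absorbed by the actinometer: 2.16×10⁻⁴ / 1.25 = 1.728×10⁻⁴ mol.
Incident flux: 1.728×10⁻⁴ / 0.924 = 1.870×10⁻⁴ einstein.
Absorbed by unknown: 0.503 × 1.870×10⁻⁴ = 9.406×10⁻⁵ mol.
Φ(unknown) = 8.89×10⁻⁵ / 9.406×10⁻⁵ = 0.95.

Φ = 0.95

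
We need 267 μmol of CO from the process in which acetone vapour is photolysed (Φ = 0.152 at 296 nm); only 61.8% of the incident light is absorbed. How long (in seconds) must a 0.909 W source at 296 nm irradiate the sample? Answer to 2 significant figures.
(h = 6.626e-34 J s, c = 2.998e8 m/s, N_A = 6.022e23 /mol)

Product: 267 μmol = 2.67e-4 mol.
Photons that must be absorbed: 2.67e-4 / 0.152 = 0.001757 mol.
Incident photons needed: 0.001757 / 0.618 = 0.002843 mol.
Photon energy: hc/λ = 6.711e-19 J; per mole, 4.041e5 J mol⁻¹.
Energy required: 0.002843 × 4.041e5 = 1149 J.
Time: 1149 J / 0.909 W = 1300 s.

t ≈ 1300 s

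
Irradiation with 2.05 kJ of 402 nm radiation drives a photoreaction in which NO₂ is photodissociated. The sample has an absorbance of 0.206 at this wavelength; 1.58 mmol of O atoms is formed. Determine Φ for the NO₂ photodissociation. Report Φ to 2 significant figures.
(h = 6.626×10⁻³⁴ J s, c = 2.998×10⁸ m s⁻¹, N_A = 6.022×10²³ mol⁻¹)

Product: 1.58 mmol = 0.00158 mol.
Photon energy at 402 nm: hc/λ = (6.626×10⁻³⁴)(2.998×10⁸)/(402×10⁻⁹) = 4.941×10⁻¹⁹ J.
Incident energy: 2.05 kJ = 2050 J.
Photons incident: 2050 / 4.941×10⁻¹⁹ = 4.149×10²¹, i.e. 4.149×10²¹/6.022×10²³ = 0.006890 mol.
Fraction absorbed: 1 − 10^(−0.206) = 0.3777.
Photons absorbed: 0.3777 × 0.006890 = 0.002602 mol.
Φ = 0.00158 mol / 0.002602 mol photons = 0.61.

Φ = 0.61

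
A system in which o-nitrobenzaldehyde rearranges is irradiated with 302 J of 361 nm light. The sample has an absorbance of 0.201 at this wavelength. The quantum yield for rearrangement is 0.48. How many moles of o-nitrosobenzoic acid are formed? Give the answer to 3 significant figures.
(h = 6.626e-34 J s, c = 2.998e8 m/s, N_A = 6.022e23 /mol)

Photon energy at 361 nm: hc/λ = (6.626e-34)(2.998e8)/(361e-9) = 5.503e-19 J.
Photons incident: 302 / 5.503e-19 = 5.488e20, i.e. 5.488e20/6.022e23 = 9.113e-4 mol.
Fraction absorbed: 1 − 10^(−0.201) = 0.3705.
Photons absorbed: 0.3705 × 9.113e-4 = 3.376e-4 mol.
Product: Φ × n_abs = 0.48 × 3.376e-4 = 1.620e-4 mol.

1.62e-4 mol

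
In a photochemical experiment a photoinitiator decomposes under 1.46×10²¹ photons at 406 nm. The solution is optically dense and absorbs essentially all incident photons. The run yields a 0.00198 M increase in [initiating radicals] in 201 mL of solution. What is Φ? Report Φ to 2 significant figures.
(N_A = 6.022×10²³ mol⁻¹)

Product: (0.00198 M)(0.201 L) = 3.980×10⁻⁴ mol.
Moles of photons: 1.46×10²¹ / 6.022×10²³ = 0.002424 mol.
Φ = 3.980×10⁻⁴ mol / 0.002424 mol photons = 0.16.

Φ = 0.16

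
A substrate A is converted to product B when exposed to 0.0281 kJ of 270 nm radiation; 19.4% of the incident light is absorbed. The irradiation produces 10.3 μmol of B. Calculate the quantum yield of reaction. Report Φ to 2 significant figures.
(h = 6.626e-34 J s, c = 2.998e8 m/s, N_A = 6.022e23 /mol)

Product: 10.3 μmol = 1.03e-5 mol.
Photon energy at 270 nm: hc/λ = (6.626e-34)(2.998e8)/(270e-9) = 7.357e-19 J.
Incident energy: 0.0281 kJ = 28.1 J.
Photons incident: 28.1 / 7.357e-19 = 3.819e19, i.e. 3.819e19/6.022e23 = 6.342e-5 mol.
Photons absorbed: 0.194 × 6.342e-5 = 1.230e-5 mol.
Φ = 1.03e-5 mol / 1.230e-5 mol photons = 0.84.

Φ = 0.84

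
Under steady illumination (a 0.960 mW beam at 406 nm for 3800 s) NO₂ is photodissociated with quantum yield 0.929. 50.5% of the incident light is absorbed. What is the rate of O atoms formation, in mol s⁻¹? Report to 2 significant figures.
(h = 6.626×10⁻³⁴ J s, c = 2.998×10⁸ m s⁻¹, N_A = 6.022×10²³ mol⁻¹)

Photon energy at 406 nm: hc/λ = (6.626×10⁻³⁴)(2.998×10⁸)/(406×10⁻⁹) = 4.893×10⁻¹⁹ J.
Energy delivered: (0.960 mW)(3800 s) = 3.648 J.
Photons incident: 3.648 / 4.893×10⁻¹⁹ = 7.456×10¹⁸, i.e. 7.456×10¹⁸/6.022×10²³ = 1.238×10⁻⁵ mol.
Photons absorbed: 0.505 × 1.238×10⁻⁵ = 6.252×10⁻⁶ mol.
Product formed: 0.929 × 6.252×10⁻⁶ = 5.808×10⁻⁶ mol.
Rate: 5.808×10⁻⁶ / 3800 s = 1.5×10⁻⁹ mol s⁻¹.

1.5×10⁻⁹ mol s⁻¹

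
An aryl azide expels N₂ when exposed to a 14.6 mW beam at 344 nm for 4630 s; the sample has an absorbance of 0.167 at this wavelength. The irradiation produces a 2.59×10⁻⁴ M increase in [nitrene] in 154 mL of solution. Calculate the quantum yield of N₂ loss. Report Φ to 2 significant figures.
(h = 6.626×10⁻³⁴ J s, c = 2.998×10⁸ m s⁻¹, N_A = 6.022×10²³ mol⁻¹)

Φ = 0.64

Product: (2.59×10⁻⁴ M)(0.154 L) = 3.989×10⁻⁵ mol.
Photon energy at 344 nm: hc/λ = (6.626×10⁻³⁴)(2.998×10⁸)/(344×10⁻⁹) = 5.775×10⁻¹⁹ J.
Energy delivered: (14.6 mW)(4630 s) = 67.60 J.
Photons incident: 67.60 / 5.775×10⁻¹⁹ = 1.171×10²⁰, i.e. 1.171×10²⁰/6.022×10²³ = 1.945×10⁻⁴ mol.
Fraction absorbed: 1 − 10^(−0.167) = 0.3192.
Photons absorbed: 0.3192 × 1.945×10⁻⁴ = 6.208×10⁻⁵ mol.
Φ = 3.989×10⁻⁵ mol / 6.208×10⁻⁵ mol photons = 0.64.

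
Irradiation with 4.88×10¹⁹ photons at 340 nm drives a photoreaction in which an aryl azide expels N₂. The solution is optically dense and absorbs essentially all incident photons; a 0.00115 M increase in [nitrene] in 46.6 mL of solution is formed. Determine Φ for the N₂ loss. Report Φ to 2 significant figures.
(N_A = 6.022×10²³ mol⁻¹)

Φ = 0.66

Product: (0.00115 M)(0.0466 L) = 5.359×10⁻⁵ mol.
Moles of photons: 4.88×10¹⁹ / 6.022×10²³ = 8.104×10⁻⁵ mol.
Φ = 5.359×10⁻⁵ mol / 8.104×10⁻⁵ mol photons = 0.66.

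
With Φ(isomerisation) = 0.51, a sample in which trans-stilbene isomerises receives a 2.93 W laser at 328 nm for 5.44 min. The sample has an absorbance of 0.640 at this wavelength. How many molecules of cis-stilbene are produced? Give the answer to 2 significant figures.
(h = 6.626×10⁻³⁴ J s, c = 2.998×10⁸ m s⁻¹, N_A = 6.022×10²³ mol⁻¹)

Photon energy at 328 nm: hc/λ = (6.626×10⁻³⁴)(2.998×10⁸)/(328×10⁻⁹) = 6.056×10⁻¹⁹ J.
Energy delivered: (2.93 W)(326.4 s) = 956.4 J.
Photons incident: 956.4 / 6.056×10⁻¹⁹ = 1.579×10²¹, i.e. 1.579×10²¹/6.022×10²³ = 0.002622 mol.
Fraction absorbed: 1 − 10^(−0.640) = 0.7709.
Photons absorbed: 0.7709 × 0.002622 = 0.002021 mol.
Product: Φ × n_abs = 0.51 × 0.002021 = 0.001031 mol.
As a count: 0.001031 × 6.022×10²³ = 6.2×10²⁰.

6.2×10²⁰ molecules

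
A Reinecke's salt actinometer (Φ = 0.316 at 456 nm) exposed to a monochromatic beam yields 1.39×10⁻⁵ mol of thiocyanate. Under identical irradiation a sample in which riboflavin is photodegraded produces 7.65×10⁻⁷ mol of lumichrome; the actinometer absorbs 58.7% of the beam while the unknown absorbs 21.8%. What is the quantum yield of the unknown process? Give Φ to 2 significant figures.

Φ = 0.047

Photons absorbed by the actinometer: 1.39×10⁻⁵ / 0.316 = 4.399×10⁻⁵ mol.
Incident flux: 4.399×10⁻⁵ / 0.587 = 7.494×10⁻⁵ einstein.
Absorbed by unknown: 0.218 × 7.494×10⁻⁵ = 1.634×10⁻⁵ mol.
Φ(unknown) = 7.65×10⁻⁷ / 1.634×10⁻⁵ = 0.047.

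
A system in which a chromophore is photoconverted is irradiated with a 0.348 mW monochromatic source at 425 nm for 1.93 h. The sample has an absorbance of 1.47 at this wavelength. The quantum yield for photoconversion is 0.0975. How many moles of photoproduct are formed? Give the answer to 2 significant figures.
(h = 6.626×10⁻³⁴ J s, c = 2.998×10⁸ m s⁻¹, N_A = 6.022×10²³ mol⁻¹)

Photon energy at 425 nm: hc/λ = (6.626×10⁻³⁴)(2.998×10⁸)/(425×10⁻⁹) = 4.674×10⁻¹⁹ J.
Energy delivered: (0.348 mW)(6948 s) = 2.418 J.
Photons incident: 2.418 / 4.674×10⁻¹⁹ = 5.173×10¹⁸, i.e. 5.173×10¹⁸/6.022×10²³ = 8.590×10⁻⁶ mol.
Fraction absorbed: 1 − 10^(−1.47) = 0.9661.
Photons absorbed: 0.9661 × 8.590×10⁻⁶ = 8.299×10⁻⁶ mol.
Product: Φ × n_abs = 0.0975 × 8.299×10⁻⁶ = 8.092×10⁻⁷ mol.

8.1×10⁻⁷ mol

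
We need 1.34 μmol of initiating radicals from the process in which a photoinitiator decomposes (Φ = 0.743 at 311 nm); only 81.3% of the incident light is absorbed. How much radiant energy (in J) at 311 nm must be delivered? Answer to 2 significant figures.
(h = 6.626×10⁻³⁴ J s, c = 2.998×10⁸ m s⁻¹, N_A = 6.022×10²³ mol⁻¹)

Product: 1.34 μmol = 1.34×10⁻⁶ mol.
Photons that must be absorbed: 1.34×10⁻⁶ / 0.743 = 1.803×10⁻⁶ mol.
Incident photons needed: 1.803×10⁻⁶ / 0.813 = 2.218×10⁻⁶ mol.
Photon energy: hc/λ = 6.387×10⁻¹⁹ J; per mole, 3.846×10⁵ J mol⁻¹.
Energy required: 2.218×10⁻⁶ × 3.846×10⁵ = 0.85 J.

0.85 J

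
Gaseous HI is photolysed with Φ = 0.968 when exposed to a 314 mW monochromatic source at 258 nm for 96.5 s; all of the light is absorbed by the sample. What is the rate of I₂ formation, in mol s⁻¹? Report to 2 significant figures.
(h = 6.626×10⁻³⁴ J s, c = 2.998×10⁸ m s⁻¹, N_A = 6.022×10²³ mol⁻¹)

6.6×10⁻⁷ mol s⁻¹

Photon energy at 258 nm: hc/λ = (6.626×10⁻³⁴)(2.998×10⁸)/(258×10⁻⁹) = 7.700×10⁻¹⁹ J.
Energy delivered: (314 mW)(96.5 s) = 30.30 J.
Photons incident: 30.30 / 7.700×10⁻¹⁹ = 3.935×10¹⁹, i.e. 3.935×10¹⁹/6.022×10²³ = 6.534×10⁻⁵ mol.
Product formed: 0.968 × 6.534×10⁻⁵ = 6.325×10⁻⁵ mol.
Rate: 6.325×10⁻⁵ / 96.5 s = 6.6×10⁻⁷ mol s⁻¹.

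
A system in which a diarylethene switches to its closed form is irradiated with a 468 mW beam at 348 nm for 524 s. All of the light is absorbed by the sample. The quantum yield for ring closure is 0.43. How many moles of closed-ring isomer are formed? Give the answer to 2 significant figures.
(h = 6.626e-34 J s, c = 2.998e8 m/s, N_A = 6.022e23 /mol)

Photon energy at 348 nm: hc/λ = (6.626e-34)(2.998e8)/(348e-9) = 5.708e-19 J.
Energy delivered: (468 mW)(524 s) = 245.2 J.
Photons incident: 245.2 / 5.708e-19 = 4.296e20, i.e. 4.296e20/6.022e23 = 7.134e-4 mol.
Product: Φ × n_abs = 0.43 × 7.134e-4 = 3.068e-4 mol.

3.1e-4 mol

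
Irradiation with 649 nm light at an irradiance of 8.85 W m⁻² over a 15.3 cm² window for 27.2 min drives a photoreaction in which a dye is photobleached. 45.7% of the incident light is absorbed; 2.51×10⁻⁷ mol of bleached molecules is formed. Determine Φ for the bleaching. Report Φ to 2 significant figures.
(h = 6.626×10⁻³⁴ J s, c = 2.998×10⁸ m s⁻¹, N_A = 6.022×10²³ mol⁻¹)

Photon energy at 649 nm: hc/λ = (6.626×10⁻³⁴)(2.998×10⁸)/(649×10⁻⁹) = 3.061×10⁻¹⁹ J.
Energy delivered: (8.85 W m⁻²)(15.3×10⁻⁴ m²)(1632 s) = 22.10 J.
Photons incident: 22.10 / 3.061×10⁻¹⁹ = 7.220×10¹⁹, i.e. 7.220×10¹⁹/6.022×10²³ = 1.199×10⁻⁴ mol.
Photons absorbed: 0.457 × 1.199×10⁻⁴ = 5.479×10⁻⁵ mol.
Φ = 2.51×10⁻⁷ mol / 5.479×10⁻⁵ mol photons = 0.0046.

Φ = 0.0046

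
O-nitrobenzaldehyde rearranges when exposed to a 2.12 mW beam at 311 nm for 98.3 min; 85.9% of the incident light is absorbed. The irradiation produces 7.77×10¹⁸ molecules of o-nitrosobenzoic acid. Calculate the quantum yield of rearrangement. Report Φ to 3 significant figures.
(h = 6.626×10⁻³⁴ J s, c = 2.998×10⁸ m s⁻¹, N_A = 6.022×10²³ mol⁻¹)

Product: 7.77×10¹⁸ / 6.022×10²³ = 1.290×10⁻⁵ mol.
Photon energy at 311 nm: hc/λ = (6.626×10⁻³⁴)(2.998×10⁸)/(311×10⁻⁹) = 6.387×10⁻¹⁹ J.
Energy delivered: (2.12 mW)(5898 s) = 12.50 J.
Photons incident: 12.50 / 6.387×10⁻¹⁹ = 1.957×10¹⁹, i.e. 1.957×10¹⁹/6.022×10²³ = 3.250×10⁻⁵ mol.
Photons absorbed: 0.859 × 3.250×10⁻⁵ = 2.792×10⁻⁵ mol.
Φ = 1.290×10⁻⁵ mol / 2.792×10⁻⁵ mol photons = 0.462.

Φ = 0.462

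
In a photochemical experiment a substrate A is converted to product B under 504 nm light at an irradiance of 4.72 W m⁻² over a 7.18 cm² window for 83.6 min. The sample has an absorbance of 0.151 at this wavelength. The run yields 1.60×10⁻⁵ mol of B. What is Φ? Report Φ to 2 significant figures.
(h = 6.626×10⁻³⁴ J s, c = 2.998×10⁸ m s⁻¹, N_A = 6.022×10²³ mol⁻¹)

Photon energy at 504 nm: hc/λ = (6.626×10⁻³⁴)(2.998×10⁸)/(504×10⁻⁹) = 3.941×10⁻¹⁹ J.
Energy delivered: (4.72 W m⁻²)(7.18×10⁻⁴ m²)(5016 s) = 17.00 J.
Photons incident: 17.00 / 3.941×10⁻¹⁹ = 4.314×10¹⁹, i.e. 4.314×10¹⁹/6.022×10²³ = 7.164×10⁻⁵ mol.
Fraction absorbed: 1 − 10^(−0.151) = 0.2937.
Photons absorbed: 0.2937 × 7.164×10⁻⁵ = 2.104×10⁻⁵ mol.
Φ = 1.60×10⁻⁵ mol / 2.104×10⁻⁵ mol photons = 0.76.

Φ = 0.76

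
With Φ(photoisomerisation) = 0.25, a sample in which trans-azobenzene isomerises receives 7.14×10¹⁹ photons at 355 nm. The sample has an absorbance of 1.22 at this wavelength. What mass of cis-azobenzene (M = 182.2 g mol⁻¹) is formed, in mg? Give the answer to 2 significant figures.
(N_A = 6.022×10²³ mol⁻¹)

Moles of photons: 7.14×10¹⁹ / 6.022×10²³ = 1.186×10⁻⁴ mol.
Fraction absorbed: 1 − 10^(−1.22) = 0.9397.
Photons absorbed: 0.9397 × 1.186×10⁻⁴ = 1.114×10⁻⁴ mol.
Product: Φ × n_abs = 0.25 × 1.114×10⁻⁴ = 2.785×10⁻⁵ mol.
Mass: 2.785×10⁻⁵ × 182.2 = 0.005074 g = 5.1 mg.

5.1 mg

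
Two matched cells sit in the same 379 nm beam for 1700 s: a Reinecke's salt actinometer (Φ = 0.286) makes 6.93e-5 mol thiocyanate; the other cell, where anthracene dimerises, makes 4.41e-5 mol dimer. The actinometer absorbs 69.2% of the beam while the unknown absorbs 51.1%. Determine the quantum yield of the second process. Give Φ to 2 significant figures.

Photons absorbed by the actinometer: 6.93e-5 / 0.286 = 2.423e-4 mol.
Incident flux: 2.423e-4 / 0.692 = 3.501e-4 einstein.
Absorbed by unknown: 0.511 × 3.501e-4 = 1.789e-4 mol.
Φ(unknown) = 4.41e-5 / 1.789e-4 = 0.25.

Φ = 0.25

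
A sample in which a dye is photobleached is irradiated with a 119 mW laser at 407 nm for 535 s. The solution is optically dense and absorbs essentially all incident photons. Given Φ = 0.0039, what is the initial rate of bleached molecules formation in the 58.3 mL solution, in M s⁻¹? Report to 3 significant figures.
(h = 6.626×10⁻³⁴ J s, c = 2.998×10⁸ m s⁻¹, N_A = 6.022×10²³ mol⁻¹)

Photon energy at 407 nm: hc/λ = (6.626×10⁻³⁴)(2.998×10⁸)/(407×10⁻⁹) = 4.881×10⁻¹⁹ J.
Energy delivered: (119 mW)(535 s) = 63.67 J.
Photons incident: 63.67 / 4.881×10⁻¹⁹ = 1.304×10²⁰, i.e. 1.304×10²⁰/6.022×10²³ = 2.165×10⁻⁴ mol.
Product formed: 0.0039 × 2.165×10⁻⁴ = 8.444×10⁻⁷ mol.
Rate: 8.444×10⁻⁷ mol / (535 s × 0.0583 L) = 2.71×10⁻⁸ M s⁻¹.

2.71×10⁻⁸ M s⁻¹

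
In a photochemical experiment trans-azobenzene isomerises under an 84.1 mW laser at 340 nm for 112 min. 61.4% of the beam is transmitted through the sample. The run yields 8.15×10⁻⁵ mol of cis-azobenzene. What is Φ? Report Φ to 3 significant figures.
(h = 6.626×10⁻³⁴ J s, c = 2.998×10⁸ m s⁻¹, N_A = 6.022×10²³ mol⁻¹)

Φ = 0.131

Photon energy at 340 nm: hc/λ = (6.626×10⁻³⁴)(2.998×10⁸)/(340×10⁻⁹) = 5.843×10⁻¹⁹ J.
Energy delivered: (84.1 mW)(6720 s) = 565.2 J.
Photons incident: 565.2 / 5.843×10⁻¹⁹ = 9.673×10²⁰, i.e. 9.673×10²⁰/6.022×10²³ = 0.001606 mol.
Fraction absorbed: 1 − 61.4/100 = 0.3860.
Photons absorbed: 0.3860 × 0.001606 = 6.199×10⁻⁴ mol.
Φ = 8.15×10⁻⁵ mol / 6.199×10⁻⁴ mol photons = 0.131.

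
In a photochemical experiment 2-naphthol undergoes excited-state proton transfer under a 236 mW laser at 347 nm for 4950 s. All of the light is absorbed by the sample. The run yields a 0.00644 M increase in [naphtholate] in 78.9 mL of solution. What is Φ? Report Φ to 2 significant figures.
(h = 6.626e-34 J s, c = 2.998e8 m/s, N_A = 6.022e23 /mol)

Φ = 0.15

Product: (0.00644 M)(0.0789 L) = 5.081e-4 mol.
Photon energy at 347 nm: hc/λ = (6.626e-34)(2.998e8)/(347e-9) = 5.725e-19 J.
Energy delivered: (236 mW)(4950 s) = 1168 J.
Photons incident: 1168 / 5.725e-19 = 2.040e21, i.e. 2.040e21/6.022e23 = 0.003388 mol.
Φ = 5.081e-4 mol / 0.003388 mol photons = 0.15.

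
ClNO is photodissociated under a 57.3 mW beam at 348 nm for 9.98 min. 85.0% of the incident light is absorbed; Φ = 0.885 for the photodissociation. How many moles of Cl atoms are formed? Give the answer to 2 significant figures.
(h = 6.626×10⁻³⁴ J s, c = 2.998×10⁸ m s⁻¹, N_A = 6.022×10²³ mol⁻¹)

Photon energy at 348 nm: hc/λ = (6.626×10⁻³⁴)(2.998×10⁸)/(348×10⁻⁹) = 5.708×10⁻¹⁹ J.
Energy delivered: (57.3 mW)(598.8 s) = 34.31 J.
Photons incident: 34.31 / 5.708×10⁻¹⁹ = 6.011×10¹⁹, i.e. 6.011×10¹⁹/6.022×10²³ = 9.982×10⁻⁵ mol.
Photons absorbed: 0.850 × 9.982×10⁻⁵ = 8.485×10⁻⁵ mol.
Product: Φ × n_abs = 0.885 × 8.485×10⁻⁵ = 7.509×10⁻⁵ mol.

7.5×10⁻⁵ mol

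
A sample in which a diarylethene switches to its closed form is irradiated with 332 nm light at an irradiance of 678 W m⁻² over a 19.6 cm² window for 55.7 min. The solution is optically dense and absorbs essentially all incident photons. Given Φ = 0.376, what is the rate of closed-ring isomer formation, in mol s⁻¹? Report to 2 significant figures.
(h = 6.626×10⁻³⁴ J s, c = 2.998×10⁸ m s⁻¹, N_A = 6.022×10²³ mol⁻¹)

1.4×10⁻⁶ mol s⁻¹

Photon energy at 332 nm: hc/λ = (6.626×10⁻³⁴)(2.998×10⁸)/(332×10⁻⁹) = 5.983×10⁻¹⁹ J.
Energy delivered: (678 W m⁻²)(19.6×10⁻⁴ m²)(3342 s) = 4441 J.
Photons incident: 4441 / 5.983×10⁻¹⁹ = 7.423×10²¹, i.e. 7.423×10²¹/6.022×10²³ = 0.01233 mol.
Product formed: 0.376 × 0.01233 = 0.004636 mol.
Rate: 0.004636 / 3342 s = 1.4×10⁻⁶ mol s⁻¹.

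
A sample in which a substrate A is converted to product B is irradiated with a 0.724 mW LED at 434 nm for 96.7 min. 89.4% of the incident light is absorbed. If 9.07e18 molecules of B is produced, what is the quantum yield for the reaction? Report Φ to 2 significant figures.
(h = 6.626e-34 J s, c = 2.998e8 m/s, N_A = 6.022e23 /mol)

Φ = 1.1

Product: 9.07e18 / 6.022e23 = 1.506e-5 mol.
Photon energy at 434 nm: hc/λ = (6.626e-34)(2.998e8)/(434e-9) = 4.577e-19 J.
Energy delivered: (0.724 mW)(5802 s) = 4.201 J.
Photons incident: 4.201 / 4.577e-19 = 9.179e18, i.e. 9.179e18/6.022e23 = 1.524e-5 mol.
Photons absorbed: 0.894 × 1.524e-5 = 1.362e-5 mol.
Φ = 1.506e-5 mol / 1.362e-5 mol photons = 1.1.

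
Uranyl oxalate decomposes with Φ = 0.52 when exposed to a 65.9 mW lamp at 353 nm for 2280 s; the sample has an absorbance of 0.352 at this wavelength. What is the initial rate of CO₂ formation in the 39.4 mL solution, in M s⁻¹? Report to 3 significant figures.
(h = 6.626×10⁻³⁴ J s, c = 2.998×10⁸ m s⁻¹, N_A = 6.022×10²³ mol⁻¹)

1.43×10⁻⁶ M s⁻¹

Photon energy at 353 nm: hc/λ = (6.626×10⁻³⁴)(2.998×10⁸)/(353×10⁻⁹) = 5.627×10⁻¹⁹ J.
Energy delivered: (65.9 mW)(2280 s) = 150.3 J.
Photons incident: 150.3 / 5.627×10⁻¹⁹ = 2.671×10²⁰, i.e. 2.671×10²⁰/6.022×10²³ = 4.435×10⁻⁴ mol.
Fraction absorbed: 1 − 10^(−0.352) = 0.5554.
Photons absorbed: 0.5554 × 4.435×10⁻⁴ = 2.463×10⁻⁴ mol.
Product formed: 0.52 × 2.463×10⁻⁴ = 1.281×10⁻⁴ mol.
Rate: 1.281×10⁻⁴ mol / (2280 s × 0.0394 L) = 1.43×10⁻⁶ M s⁻¹.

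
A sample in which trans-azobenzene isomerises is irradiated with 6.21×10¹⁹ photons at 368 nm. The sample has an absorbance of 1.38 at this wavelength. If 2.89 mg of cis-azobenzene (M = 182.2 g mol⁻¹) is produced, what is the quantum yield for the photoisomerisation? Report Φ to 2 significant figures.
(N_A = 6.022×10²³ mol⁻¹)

Φ = 0.16

Product: 2.89 mg / 182.2 g mol⁻¹ = 1.586×10⁻⁵ mol.
Moles of photons: 6.21×10¹⁹ / 6.022×10²³ = 1.031×10⁻⁴ mol.
Fraction absorbed: 1 − 10^(−1.38) = 0.9583.
Photons absorbed: 0.9583 × 1.031×10⁻⁴ = 9.880×10⁻⁵ mol.
Φ = 1.586×10⁻⁵ mol / 9.880×10⁻⁵ mol photons = 0.16.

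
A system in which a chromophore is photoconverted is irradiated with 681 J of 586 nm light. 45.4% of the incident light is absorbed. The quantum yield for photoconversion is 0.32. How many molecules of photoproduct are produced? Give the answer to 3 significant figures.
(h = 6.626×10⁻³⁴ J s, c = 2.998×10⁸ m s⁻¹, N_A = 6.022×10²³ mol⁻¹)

Photon energy at 586 nm: hc/λ = (6.626×10⁻³⁴)(2.998×10⁸)/(586×10⁻⁹) = 3.390×10⁻¹⁹ J.
Photons incident: 681 / 3.390×10⁻¹⁹ = 2.009×10²¹, i.e. 2.009×10²¹/6.022×10²³ = 0.003336 mol.
Photons absorbed: 0.454 × 0.003336 = 0.001515 mol.
Product: Φ × n_abs = 0.32 × 0.001515 = 4.848×10⁻⁴ mol.
As a count: 4.848×10⁻⁴ × 6.022×10²³ = 2.92×10²⁰.

2.92×10²⁰ molecules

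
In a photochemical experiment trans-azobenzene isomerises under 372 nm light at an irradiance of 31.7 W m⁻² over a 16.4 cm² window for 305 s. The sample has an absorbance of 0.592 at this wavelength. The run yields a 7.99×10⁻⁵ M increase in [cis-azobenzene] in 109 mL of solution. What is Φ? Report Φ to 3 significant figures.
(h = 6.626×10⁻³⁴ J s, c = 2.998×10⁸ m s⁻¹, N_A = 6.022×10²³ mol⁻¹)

Φ = 0.237

Product: (7.99×10⁻⁵ M)(0.109 L) = 8.709×10⁻⁶ mol.
Photon energy at 372 nm: hc/λ = (6.626×10⁻³⁴)(2.998×10⁸)/(372×10⁻⁹) = 5.340×10⁻¹⁹ J.
Energy delivered: (31.7 W m⁻²)(16.4×10⁻⁴ m²)(305 s) = 15.86 J.
Photons incident: 15.86 / 5.340×10⁻¹⁹ = 2.970×10¹⁹, i.e. 2.970×10¹⁹/6.022×10²³ = 4.932×10⁻⁵ mol.
Fraction absorbed: 1 − 10^(−0.592) = 0.7441.
Photons absorbed: 0.7441 × 4.932×10⁻⁵ = 3.670×10⁻⁵ mol.
Φ = 8.709×10⁻⁶ mol / 3.670×10⁻⁵ mol photons = 0.237.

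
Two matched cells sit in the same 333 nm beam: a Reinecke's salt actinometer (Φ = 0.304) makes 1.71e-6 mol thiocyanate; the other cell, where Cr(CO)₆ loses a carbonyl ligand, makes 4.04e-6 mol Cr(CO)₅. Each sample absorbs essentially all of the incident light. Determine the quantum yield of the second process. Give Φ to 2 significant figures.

Φ = 0.72

Photons absorbed by the actinometer: 1.71e-6 / 0.304 = 5.625e-6 mol.
Φ(unknown) = 4.04e-6 / 5.625e-6 = 0.72.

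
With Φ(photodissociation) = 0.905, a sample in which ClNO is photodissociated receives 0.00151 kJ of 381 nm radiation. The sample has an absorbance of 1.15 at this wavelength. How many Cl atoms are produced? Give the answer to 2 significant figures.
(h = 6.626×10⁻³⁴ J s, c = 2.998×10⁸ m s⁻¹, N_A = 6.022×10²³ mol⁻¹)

2.4×10¹⁸ atoms

Photon energy at 381 nm: hc/λ = (6.626×10⁻³⁴)(2.998×10⁸)/(381×10⁻⁹) = 5.214×10⁻¹⁹ J.
Incident energy: 0.00151 kJ = 1.51 J.
Photons incident: 1.51 / 5.214×10⁻¹⁹ = 2.896×10¹⁸, i.e. 2.896×10¹⁸/6.022×10²³ = 4.809×10⁻⁶ mol.
Fraction absorbed: 1 − 10^(−1.15) = 0.9292.
Photons absorbed: 0.9292 × 4.809×10⁻⁶ = 4.469×10⁻⁶ mol.
Product: Φ × n_abs = 0.905 × 4.469×10⁻⁶ = 4.044×10⁻⁶ mol.
As a count: 4.044×10⁻⁶ × 6.022×10²³ = 2.4×10¹⁸.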